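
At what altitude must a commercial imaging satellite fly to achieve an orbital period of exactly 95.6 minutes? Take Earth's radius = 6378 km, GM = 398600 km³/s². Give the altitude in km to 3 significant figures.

548 km

T = 95.6 min = 5736.0 s.
From T = 2π√(a³/μ): a = (μ T²/4π²)^(1/3) = (398600 × 5736.0² / 4π²)^(1/3) = 6926 km.
Altitude h = a − R = 6926 − 6378 = 548 km.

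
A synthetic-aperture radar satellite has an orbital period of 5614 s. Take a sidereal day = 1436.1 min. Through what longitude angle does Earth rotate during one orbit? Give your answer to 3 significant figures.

During one orbit Earth rotates (5614.0 / 86166) × 360° = 23.46°.

23.5°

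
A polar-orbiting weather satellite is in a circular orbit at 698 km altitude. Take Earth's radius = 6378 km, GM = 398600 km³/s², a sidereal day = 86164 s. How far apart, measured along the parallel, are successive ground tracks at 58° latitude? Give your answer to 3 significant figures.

1460 km

Semi-major axis a = 6378 + 698 = 7076 km. Period T = 2π√(a³/μ) = 2π√(7076³/398600) = 5923.7 s = 98.73 min.
Node shift per orbit = (5923.7/86164) × 360° = 24.75°.
Equatorial spacing = 24.75 × 111.3 km/° = 2755 km.
At 58° latitude, spacing = 2755 × cos(58°) = 1460 km.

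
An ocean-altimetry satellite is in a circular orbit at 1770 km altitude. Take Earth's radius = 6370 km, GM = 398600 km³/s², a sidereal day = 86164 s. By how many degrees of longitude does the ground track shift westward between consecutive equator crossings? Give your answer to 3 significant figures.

Semi-major axis a = 6370 + 1770 = 8140 km. Period T = 2π√(a³/μ) = 2π√(8140³/398600) = 7308.8 s = 121.81 min.
During one orbit Earth rotates (7308.8 / 86164) × 360° = 30.54°.

30.5°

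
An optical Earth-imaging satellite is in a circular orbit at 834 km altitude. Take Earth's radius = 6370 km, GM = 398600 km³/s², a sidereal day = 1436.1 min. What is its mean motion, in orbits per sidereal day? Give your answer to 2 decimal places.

14.16

Semi-major axis a = 6370 + 834 = 7204 km. Period T = 2π√(a³/μ) = 2π√(7204³/398600) = 6085.2 s = 101.42 min.
Orbits per sidereal day = 86166 / 6085.2 = 14.160.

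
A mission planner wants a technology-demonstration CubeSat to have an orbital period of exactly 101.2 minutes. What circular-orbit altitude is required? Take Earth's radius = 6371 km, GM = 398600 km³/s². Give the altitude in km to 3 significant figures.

823 km

T = 101.2 min = 6072.0 s.
From T = 2π√(a³/μ): a = (μ T²/4π²)^(1/3) = (398600 × 6072.0² / 4π²)^(1/3) = 7194 km.
Altitude h = a − R = 7194 − 6371 = 823 km.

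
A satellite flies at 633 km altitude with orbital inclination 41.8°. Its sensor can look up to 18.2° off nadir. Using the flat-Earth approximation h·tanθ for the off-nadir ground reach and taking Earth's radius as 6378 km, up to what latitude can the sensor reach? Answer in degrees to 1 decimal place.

For a prograde orbit the ground track reaches latitude ±i = ±41.8°.
Sensor half-swath on the ground ≈ 633·tan(18.2°) = 208 km = 1.87° of latitude.
Maximum observable latitude ≈ 41.8 + 1.87 = 43.7°.

43.7°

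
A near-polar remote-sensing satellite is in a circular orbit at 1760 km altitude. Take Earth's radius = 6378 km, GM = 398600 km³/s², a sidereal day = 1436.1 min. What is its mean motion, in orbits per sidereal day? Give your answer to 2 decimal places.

11.79

Semi-major axis a = 6378 + 1760 = 8138 km. Period T = 2π√(a³/μ) = 2π√(8138³/398600) = 7306.1 s = 121.77 min.
Orbits per sidereal day = 86166 / 7306.1 = 11.794.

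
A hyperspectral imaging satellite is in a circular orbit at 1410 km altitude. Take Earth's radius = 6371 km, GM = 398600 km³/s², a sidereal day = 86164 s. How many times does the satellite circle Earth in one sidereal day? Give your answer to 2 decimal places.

Semi-major axis a = 6371 + 1410 = 7781 km. Period T = 2π√(a³/μ) = 2π√(7781³/398600) = 6830.7 s = 113.84 min.
Orbits per sidereal day = 86164 / 6830.7 = 12.614.

12.61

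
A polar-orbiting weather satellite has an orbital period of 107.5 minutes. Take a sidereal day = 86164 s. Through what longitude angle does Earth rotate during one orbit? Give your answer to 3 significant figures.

T = 107.5 min = 6450.0 s.
During one orbit Earth rotates (6450.0 / 86164) × 360° = 26.95°.

26.9°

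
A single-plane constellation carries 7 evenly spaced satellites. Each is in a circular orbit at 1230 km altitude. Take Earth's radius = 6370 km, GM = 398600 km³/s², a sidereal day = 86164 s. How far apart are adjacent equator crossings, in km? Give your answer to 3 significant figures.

Semi-major axis a = 6370 + 1230 = 7600 km. Period T = 2π√(a³/μ) = 2π√(7600³/398600) = 6593.7 s = 109.90 min.
Single-satellite node shift = (6593.7/86164) × 360° = 27.55°.
With 7 satellites evenly phased, successive equator crossings are 27.55/7 = 3.936° apart.
That is 3.936 × 111.2 = 438 km at the equator.

438 km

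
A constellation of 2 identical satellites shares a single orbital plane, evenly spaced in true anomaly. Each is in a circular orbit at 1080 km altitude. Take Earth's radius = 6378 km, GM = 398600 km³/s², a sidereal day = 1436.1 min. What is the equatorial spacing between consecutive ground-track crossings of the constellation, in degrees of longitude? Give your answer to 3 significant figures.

13.4°

Semi-major axis a = 6378 + 1080 = 7458 km. Period T = 2π√(a³/μ) = 2π√(7458³/398600) = 6409.8 s = 106.83 min.
Single-satellite node shift = (6409.8/86166) × 360° = 26.78°.
With 2 satellites evenly phased, successive equator crossings are 26.78/2 = 13.390° apart.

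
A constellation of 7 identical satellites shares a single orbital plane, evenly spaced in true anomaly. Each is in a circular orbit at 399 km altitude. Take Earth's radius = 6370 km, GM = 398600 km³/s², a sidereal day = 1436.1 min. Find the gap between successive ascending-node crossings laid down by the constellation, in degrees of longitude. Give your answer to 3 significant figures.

3.31°

Semi-major axis a = 6370 + 399 = 6769 km. Period T = 2π√(a³/μ) = 2π√(6769³/398600) = 5542.4 s = 92.37 min.
Single-satellite node shift = (5542.4/86166) × 360° = 23.16°.
With 7 satellites evenly phased, successive equator crossings are 23.16/7 = 3.308° apart.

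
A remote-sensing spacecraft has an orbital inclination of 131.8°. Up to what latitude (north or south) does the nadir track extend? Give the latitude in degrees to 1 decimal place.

Retrograde orbit: the ground track reaches ±(180° − i) = ±(180 − 131.8) = ±48.2°.

48.2°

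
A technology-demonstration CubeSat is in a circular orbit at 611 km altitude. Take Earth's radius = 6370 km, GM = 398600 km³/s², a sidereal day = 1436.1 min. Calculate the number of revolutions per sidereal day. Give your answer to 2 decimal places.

Semi-major axis a = 6370 + 611 = 6981 km. Period T = 2π√(a³/μ) = 2π√(6981³/398600) = 5804.8 s = 96.75 min.
Orbits per sidereal day = 86166 / 5804.8 = 14.844.

14.84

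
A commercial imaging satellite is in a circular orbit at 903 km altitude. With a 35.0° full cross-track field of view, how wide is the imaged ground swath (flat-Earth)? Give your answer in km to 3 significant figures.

569 km

Half-angle = 35.0°/2 = 17.5°.
Swath width ≈ 2h·tan(θ/2) = 2 × 903 × tan(17.5°) = 569.4 km.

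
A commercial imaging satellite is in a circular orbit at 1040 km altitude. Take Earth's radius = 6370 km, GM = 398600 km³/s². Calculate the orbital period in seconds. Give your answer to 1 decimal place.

6348.0 seconds

Semi-major axis a = 6370 + 1040 = 7410 km. Period T = 2π√(a³/μ) = 2π√(7410³/398600) = 6348.0 s = 105.80 min.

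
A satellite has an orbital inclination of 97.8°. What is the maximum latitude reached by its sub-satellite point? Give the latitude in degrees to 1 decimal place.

Retrograde orbit: the ground track reaches ±(180° − i) = ±(180 − 97.8) = ±82.2°.

82.2°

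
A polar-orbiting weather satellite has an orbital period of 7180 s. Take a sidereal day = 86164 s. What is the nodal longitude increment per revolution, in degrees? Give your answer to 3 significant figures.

During one orbit Earth rotates (7180.0 / 86164) × 360° = 30.00°.

30.0°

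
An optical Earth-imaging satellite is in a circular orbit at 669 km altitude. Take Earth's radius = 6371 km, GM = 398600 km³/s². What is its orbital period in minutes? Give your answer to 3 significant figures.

Semi-major axis a = 6371 + 669 = 7040 km. Period T = 2π√(a³/μ) = 2π√(7040³/398600) = 5878.5 s = 97.98 min.

98.0 min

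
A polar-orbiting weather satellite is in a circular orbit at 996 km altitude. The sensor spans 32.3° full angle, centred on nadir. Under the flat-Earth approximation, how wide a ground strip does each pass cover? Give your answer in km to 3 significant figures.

Half-angle = 32.3°/2 = 16.15°.
Swath width ≈ 2h·tan(θ/2) = 2 × 996 × tan(16.15°) = 576.8 km.

577 km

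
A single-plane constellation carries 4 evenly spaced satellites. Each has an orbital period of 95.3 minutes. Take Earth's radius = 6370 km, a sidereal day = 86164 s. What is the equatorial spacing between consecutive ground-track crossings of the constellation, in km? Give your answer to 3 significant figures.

T = 95.3 min = 5718.0 s.
Single-satellite node shift = (5718.0/86164) × 360° = 23.89°.
With 4 satellites evenly phased, successive equator crossings are 23.89/4 = 5.973° apart.
That is 5.973 × 111.2 = 664 km at the equator.

664 km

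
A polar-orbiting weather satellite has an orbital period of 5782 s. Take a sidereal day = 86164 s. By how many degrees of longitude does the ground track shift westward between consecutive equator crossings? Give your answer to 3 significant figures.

During one orbit Earth rotates (5782.0 / 86164) × 360° = 24.16°.

24.2°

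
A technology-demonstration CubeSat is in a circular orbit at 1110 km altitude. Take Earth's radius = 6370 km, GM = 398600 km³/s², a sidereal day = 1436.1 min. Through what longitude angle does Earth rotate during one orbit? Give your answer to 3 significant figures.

Semi-major axis a = 6370 + 1110 = 7480 km. Period T = 2π√(a³/μ) = 2π√(7480³/398600) = 6438.2 s = 107.30 min.
During one orbit Earth rotates (6438.2 / 86166) × 360° = 26.90°.

26.9°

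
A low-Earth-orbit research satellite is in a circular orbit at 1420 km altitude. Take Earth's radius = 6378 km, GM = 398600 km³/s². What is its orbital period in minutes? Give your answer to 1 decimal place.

Semi-major axis a = 6378 + 1420 = 7798 km. Period T = 2π√(a³/μ) = 2π√(7798³/398600) = 6853.1 s = 114.22 min.

114.2 min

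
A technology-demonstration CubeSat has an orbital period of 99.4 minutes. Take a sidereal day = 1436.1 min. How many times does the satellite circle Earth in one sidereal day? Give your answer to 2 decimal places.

14.45

T = 99.4 min = 5964.0 s.
Orbits per sidereal day = 86166 / 5964.0 = 14.448.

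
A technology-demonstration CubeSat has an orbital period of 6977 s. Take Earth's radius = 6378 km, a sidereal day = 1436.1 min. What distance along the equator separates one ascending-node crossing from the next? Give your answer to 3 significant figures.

During one orbit Earth rotates (6977.0 / 86166) × 360° = 29.15°.
At the equator that is 29.15° × (2π·6378/360) km/° = 29.15 × 111.3 = 3245 km.

3240 km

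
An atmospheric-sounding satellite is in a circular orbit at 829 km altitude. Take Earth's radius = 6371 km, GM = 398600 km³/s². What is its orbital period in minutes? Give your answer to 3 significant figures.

101 min

Semi-major axis a = 6371 + 829 = 7200 km. Period T = 2π√(a³/μ) = 2π√(7200³/398600) = 6080.1 s = 101.33 min.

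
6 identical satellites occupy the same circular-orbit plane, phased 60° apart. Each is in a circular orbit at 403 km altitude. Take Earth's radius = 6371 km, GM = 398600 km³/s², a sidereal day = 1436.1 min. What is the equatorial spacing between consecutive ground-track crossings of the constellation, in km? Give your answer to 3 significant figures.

430 km

Semi-major axis a = 6371 + 403 = 6774 km. Period T = 2π√(a³/μ) = 2π√(6774³/398600) = 5548.5 s = 92.48 min.
Single-satellite node shift = (5548.5/86166) × 360° = 23.18°.
With 6 satellites evenly phased, successive equator crossings are 23.18/6 = 3.864° apart.
That is 3.864 × 111.2 = 430 km at the equator.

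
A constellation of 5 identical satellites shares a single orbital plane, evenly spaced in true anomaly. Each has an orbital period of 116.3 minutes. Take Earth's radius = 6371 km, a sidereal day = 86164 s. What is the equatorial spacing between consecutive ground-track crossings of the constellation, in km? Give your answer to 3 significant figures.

T = 116.3 min = 6978.0 s.
Single-satellite node shift = (6978.0/86164) × 360° = 29.15°.
With 5 satellites evenly phased, successive equator crossings are 29.15/5 = 5.831° apart.
That is 5.831 × 111.2 = 648 km at the equator.

648 km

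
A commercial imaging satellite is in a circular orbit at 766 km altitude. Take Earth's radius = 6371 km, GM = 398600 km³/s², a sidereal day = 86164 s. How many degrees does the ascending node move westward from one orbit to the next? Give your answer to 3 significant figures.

25.1°

Semi-major axis a = 6371 + 766 = 7137 km. Period T = 2π√(a³/μ) = 2π√(7137³/398600) = 6000.5 s = 100.01 min.
During one orbit Earth rotates (6000.5 / 86164) × 360° = 25.07°.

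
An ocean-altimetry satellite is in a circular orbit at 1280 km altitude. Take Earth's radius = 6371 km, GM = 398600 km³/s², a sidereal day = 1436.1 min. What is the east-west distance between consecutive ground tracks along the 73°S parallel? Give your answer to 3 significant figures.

905 km

Semi-major axis a = 6371 + 1280 = 7651 km. Period T = 2π√(a³/μ) = 2π√(7651³/398600) = 6660.2 s = 111.00 min.
Node shift per orbit = (6660.2/86166) × 360° = 27.83°.
Equatorial spacing = 27.83 × 111.2 km/° = 3094 km.
At 73° latitude, spacing = 3094 × cos(73°) = 905 km.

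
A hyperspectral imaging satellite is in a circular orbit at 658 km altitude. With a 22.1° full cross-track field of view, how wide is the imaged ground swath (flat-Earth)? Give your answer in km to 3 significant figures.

Half-angle = 22.1°/2 = 11.05°.
Swath width ≈ 2h·tan(θ/2) = 2 × 658 × tan(11.05°) = 257.0 km.

257 km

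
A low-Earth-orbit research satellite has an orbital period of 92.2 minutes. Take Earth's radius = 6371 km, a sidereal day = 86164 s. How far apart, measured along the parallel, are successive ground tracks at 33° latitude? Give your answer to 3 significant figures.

2160 km

T = 92.2 min = 5532.0 s.
Node shift per orbit = (5532.0/86164) × 360° = 23.11°.
Equatorial spacing = 23.11 × 111.2 km/° = 2570 km.
At 33° latitude, spacing = 2570 × cos(33°) = 2155 km.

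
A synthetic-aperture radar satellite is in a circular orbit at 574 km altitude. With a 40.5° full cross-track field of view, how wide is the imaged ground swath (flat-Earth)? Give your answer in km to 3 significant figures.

Half-angle = 40.5°/2 = 20.25°.
Swath width ≈ 2h·tan(θ/2) = 2 × 574 × tan(20.25°) = 423.5 km.

424 km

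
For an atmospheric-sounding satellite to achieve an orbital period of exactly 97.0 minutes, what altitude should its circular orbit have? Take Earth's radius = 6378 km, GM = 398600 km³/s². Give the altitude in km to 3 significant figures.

T = 97.0 min = 5820.0 s.
From T = 2π√(a³/μ): a = (μ T²/4π²)^(1/3) = (398600 × 5820.0² / 4π²)^(1/3) = 6993 km.
Altitude h = a − R = 6993 − 6378 = 615 km.

615 km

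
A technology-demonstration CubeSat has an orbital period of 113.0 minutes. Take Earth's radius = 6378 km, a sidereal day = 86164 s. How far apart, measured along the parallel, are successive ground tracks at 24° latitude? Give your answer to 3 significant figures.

2880 km

T = 113.0 min = 6780.0 s.
Node shift per orbit = (6780.0/86164) × 360° = 28.33°.
Equatorial spacing = 28.33 × 111.3 km/° = 3153 km.
At 24° latitude, spacing = 3153 × cos(24°) = 2881 km.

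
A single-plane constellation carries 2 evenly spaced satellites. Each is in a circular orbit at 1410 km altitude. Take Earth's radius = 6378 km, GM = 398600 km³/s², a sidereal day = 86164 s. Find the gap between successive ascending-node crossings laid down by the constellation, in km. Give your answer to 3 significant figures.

Semi-major axis a = 6378 + 1410 = 7788 km. Period T = 2π√(a³/μ) = 2π√(7788³/398600) = 6839.9 s = 114.00 min.
Single-satellite node shift = (6839.9/86164) × 360° = 28.58°.
With 2 satellites evenly phased, successive equator crossings are 28.58/2 = 14.289° apart.
That is 14.289 × 111.3 = 1591 km at the equator.

1590 km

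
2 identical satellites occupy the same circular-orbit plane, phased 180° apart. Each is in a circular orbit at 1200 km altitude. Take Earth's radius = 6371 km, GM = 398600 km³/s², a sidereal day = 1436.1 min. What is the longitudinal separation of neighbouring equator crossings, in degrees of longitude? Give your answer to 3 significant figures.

Semi-major axis a = 6371 + 1200 = 7571 km. Period T = 2π√(a³/μ) = 2π√(7571³/398600) = 6556.0 s = 109.27 min.
Single-satellite node shift = (6556.0/86166) × 360° = 27.39°.
With 2 satellites evenly phased, successive equator crossings are 27.39/2 = 13.695° apart.

13.7°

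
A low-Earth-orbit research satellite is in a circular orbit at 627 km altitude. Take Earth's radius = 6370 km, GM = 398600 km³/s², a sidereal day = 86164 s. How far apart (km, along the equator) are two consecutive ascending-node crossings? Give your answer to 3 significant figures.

Semi-major axis a = 6370 + 627 = 6997 km. Period T = 2π√(a³/μ) = 2π√(6997³/398600) = 5824.8 s = 97.08 min.
During one orbit Earth rotates (5824.8 / 86164) × 360° = 24.34°.
At the equator that is 24.34° × (2π·6370/360) km/° = 24.34 × 111.2 = 2706 km.

2710 km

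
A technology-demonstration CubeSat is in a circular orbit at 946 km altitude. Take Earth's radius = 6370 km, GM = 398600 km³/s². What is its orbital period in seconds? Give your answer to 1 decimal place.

Semi-major axis a = 6370 + 946 = 7316 km. Period T = 2π√(a³/μ) = 2π√(7316³/398600) = 6227.6 s = 103.79 min.

6227.6 seconds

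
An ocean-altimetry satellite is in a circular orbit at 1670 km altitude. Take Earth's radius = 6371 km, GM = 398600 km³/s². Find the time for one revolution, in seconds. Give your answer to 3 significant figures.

Semi-major axis a = 6371 + 1670 = 8041 km. Period T = 2π√(a³/μ) = 2π√(8041³/398600) = 7175.9 s = 119.60 min.

7180 seconds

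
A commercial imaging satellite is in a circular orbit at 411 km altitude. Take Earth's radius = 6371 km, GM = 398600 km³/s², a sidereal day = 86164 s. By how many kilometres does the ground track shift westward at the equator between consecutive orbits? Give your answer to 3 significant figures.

2580 km

Semi-major axis a = 6371 + 411 = 6782 km. Period T = 2π√(a³/μ) = 2π√(6782³/398600) = 5558.4 s = 92.64 min.
During one orbit Earth rotates (5558.4 / 86164) × 360° = 23.22°.
At the equator that is 23.22° × (2π·6371/360) km/° = 23.22 × 111.2 = 2582 km.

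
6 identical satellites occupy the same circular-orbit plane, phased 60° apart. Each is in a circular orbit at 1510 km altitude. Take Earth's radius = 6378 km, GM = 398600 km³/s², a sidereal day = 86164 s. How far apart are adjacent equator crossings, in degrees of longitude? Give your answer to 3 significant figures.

Semi-major axis a = 6378 + 1510 = 7888 km. Period T = 2π√(a³/μ) = 2π√(7888³/398600) = 6972.1 s = 116.20 min.
Single-satellite node shift = (6972.1/86164) × 360° = 29.13°.
With 6 satellites evenly phased, successive equator crossings are 29.13/6 = 4.855° apart.

4.85°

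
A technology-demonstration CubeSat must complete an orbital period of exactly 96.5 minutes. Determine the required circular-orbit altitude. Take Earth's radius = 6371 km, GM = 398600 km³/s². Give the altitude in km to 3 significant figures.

598 km

T = 96.5 min = 5790.0 s.
From T = 2π√(a³/μ): a = (μ T²/4π²)^(1/3) = (398600 × 5790.0² / 4π²)^(1/3) = 6969 km.
Altitude h = a − R = 6969 − 6371 = 598 km.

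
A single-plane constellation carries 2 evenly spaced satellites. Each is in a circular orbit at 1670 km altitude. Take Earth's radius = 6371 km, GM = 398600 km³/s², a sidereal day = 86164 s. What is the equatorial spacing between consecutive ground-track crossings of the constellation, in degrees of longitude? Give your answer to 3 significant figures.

Semi-major axis a = 6371 + 1670 = 8041 km. Period T = 2π√(a³/μ) = 2π√(8041³/398600) = 7175.9 s = 119.60 min.
Single-satellite node shift = (7175.9/86164) × 360° = 29.98°.
With 2 satellites evenly phased, successive equator crossings are 29.98/2 = 14.991° apart.

15.0°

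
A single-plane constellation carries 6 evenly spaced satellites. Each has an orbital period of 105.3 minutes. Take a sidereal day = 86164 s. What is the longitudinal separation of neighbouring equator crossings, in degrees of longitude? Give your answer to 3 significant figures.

T = 105.3 min = 6318.0 s.
Single-satellite node shift = (6318.0/86164) × 360° = 26.40°.
With 6 satellites evenly phased, successive equator crossings are 26.40/6 = 4.400° apart.

4.40°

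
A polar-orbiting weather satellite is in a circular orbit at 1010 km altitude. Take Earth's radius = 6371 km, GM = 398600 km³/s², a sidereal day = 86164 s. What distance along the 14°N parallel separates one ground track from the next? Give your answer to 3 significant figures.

2840 km

Semi-major axis a = 6371 + 1010 = 7381 km. Period T = 2π√(a³/μ) = 2π√(7381³/398600) = 6310.8 s = 105.18 min.
Node shift per orbit = (6310.8/86164) × 360° = 26.37°.
Equatorial spacing = 26.37 × 111.2 km/° = 2932 km.
At 14° latitude, spacing = 2932 × cos(14°) = 2845 km.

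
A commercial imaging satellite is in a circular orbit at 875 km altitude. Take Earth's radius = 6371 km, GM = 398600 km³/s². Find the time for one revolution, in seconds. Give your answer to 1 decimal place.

6138.4 seconds

Semi-major axis a = 6371 + 875 = 7246 km. Period T = 2π√(a³/μ) = 2π√(7246³/398600) = 6138.4 s = 102.31 min.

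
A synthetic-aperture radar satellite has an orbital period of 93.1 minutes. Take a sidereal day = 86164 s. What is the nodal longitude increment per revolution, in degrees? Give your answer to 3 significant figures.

T = 93.1 min = 5586.0 s.
During one orbit Earth rotates (5586.0 / 86164) × 360° = 23.34°.

23.3°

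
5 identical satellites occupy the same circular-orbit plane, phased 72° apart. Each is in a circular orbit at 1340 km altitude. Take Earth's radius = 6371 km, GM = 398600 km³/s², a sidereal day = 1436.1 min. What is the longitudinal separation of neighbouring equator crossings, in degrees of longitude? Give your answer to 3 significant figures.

5.63°

Semi-major axis a = 6371 + 1340 = 7711 km. Period T = 2π√(a³/μ) = 2π√(7711³/398600) = 6738.7 s = 112.31 min.
Single-satellite node shift = (6738.7/86166) × 360° = 28.15°.
With 5 satellites evenly phased, successive equator crossings are 28.15/5 = 5.631° apart.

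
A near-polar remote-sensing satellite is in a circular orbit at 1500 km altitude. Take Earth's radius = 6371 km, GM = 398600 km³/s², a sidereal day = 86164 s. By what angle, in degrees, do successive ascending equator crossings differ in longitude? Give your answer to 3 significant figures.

29.0°

Semi-major axis a = 6371 + 1500 = 7871 km. Period T = 2π√(a³/μ) = 2π√(7871³/398600) = 6949.5 s = 115.83 min.
During one orbit Earth rotates (6949.5 / 86164) × 360° = 29.04°.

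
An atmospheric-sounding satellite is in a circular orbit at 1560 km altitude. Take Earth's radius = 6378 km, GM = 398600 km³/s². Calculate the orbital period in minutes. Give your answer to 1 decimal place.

117.3 min

Semi-major axis a = 6378 + 1560 = 7938 km. Period T = 2π√(a³/μ) = 2π√(7938³/398600) = 7038.5 s = 117.31 min.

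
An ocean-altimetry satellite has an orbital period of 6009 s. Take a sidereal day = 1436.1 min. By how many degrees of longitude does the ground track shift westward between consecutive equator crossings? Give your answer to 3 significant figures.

During one orbit Earth rotates (6009.0 / 86166) × 360° = 25.11°.

25.1°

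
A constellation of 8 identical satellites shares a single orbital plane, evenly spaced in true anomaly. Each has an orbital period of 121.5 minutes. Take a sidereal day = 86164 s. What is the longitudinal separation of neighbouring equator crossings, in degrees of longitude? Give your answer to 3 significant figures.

3.81°

T = 121.5 min = 7290.0 s.
Single-satellite node shift = (7290.0/86164) × 360° = 30.46°.
With 8 satellites evenly phased, successive equator crossings are 30.46/8 = 3.807° apart.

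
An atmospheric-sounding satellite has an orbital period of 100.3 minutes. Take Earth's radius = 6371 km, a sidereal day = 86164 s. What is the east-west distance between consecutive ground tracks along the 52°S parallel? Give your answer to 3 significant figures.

T = 100.3 min = 6018.0 s.
Node shift per orbit = (6018.0/86164) × 360° = 25.14°.
Equatorial spacing = 25.14 × 111.2 km/° = 2796 km.
At 52° latitude, spacing = 2796 × cos(52°) = 1721 km.

1720 km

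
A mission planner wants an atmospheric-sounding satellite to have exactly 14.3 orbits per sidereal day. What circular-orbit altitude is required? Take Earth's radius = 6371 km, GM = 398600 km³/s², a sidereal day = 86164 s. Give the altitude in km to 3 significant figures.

786 km

Required period T = 86164 / 14.3 = 6025.5 s.
From T = 2π√(a³/μ): a = (μ T²/4π²)^(1/3) = (398600 × 6025.5² / 4π²)^(1/3) = 7157 km.
Altitude h = a − R = 7157 − 6371 = 786 km.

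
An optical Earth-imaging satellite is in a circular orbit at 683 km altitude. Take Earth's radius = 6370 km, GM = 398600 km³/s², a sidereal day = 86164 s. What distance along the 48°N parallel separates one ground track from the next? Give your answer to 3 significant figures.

Semi-major axis a = 6370 + 683 = 7053 km. Period T = 2π√(a³/μ) = 2π√(7053³/398600) = 5894.8 s = 98.25 min.
Node shift per orbit = (5894.8/86164) × 360° = 24.63°.
Equatorial spacing = 24.63 × 111.2 km/° = 2738 km.
At 48° latitude, spacing = 2738 × cos(48°) = 1832 km.

1830 km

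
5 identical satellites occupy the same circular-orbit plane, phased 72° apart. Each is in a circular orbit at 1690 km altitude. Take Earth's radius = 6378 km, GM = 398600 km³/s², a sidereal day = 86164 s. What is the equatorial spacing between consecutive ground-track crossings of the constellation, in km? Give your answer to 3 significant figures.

Semi-major axis a = 6378 + 1690 = 8068 km. Period T = 2π√(a³/μ) = 2π√(8068³/398600) = 7212.1 s = 120.20 min.
Single-satellite node shift = (7212.1/86164) × 360° = 30.13°.
With 5 satellites evenly phased, successive equator crossings are 30.13/5 = 6.027° apart.
That is 6.027 × 111.3 = 671 km at the equator.

671 km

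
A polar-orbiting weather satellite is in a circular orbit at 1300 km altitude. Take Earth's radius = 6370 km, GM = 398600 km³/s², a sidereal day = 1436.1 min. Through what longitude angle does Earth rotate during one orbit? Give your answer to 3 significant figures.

27.9°

Semi-major axis a = 6370 + 1300 = 7670 km. Period T = 2π√(a³/μ) = 2π√(7670³/398600) = 6685.0 s = 111.42 min.
During one orbit Earth rotates (6685.0 / 86166) × 360° = 27.93°.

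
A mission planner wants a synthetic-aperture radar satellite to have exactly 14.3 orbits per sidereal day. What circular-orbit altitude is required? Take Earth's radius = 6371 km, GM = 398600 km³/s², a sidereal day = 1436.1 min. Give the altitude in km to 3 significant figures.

786 km

Required period T = 86166 / 14.3 = 6025.6 s.
From T = 2π√(a³/μ): a = (μ T²/4π²)^(1/3) = (398600 × 6025.6² / 4π²)^(1/3) = 7157 km.
Altitude h = a − R = 7157 − 6371 = 786 km.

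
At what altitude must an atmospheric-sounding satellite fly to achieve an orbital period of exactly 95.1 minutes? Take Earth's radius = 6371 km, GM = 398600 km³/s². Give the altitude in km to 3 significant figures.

531 km

T = 95.1 min = 5706.0 s.
From T = 2π√(a³/μ): a = (μ T²/4π²)^(1/3) = (398600 × 5706.0² / 4π²)^(1/3) = 6902 km.
Altitude h = a − R = 6902 − 6371 = 531 km.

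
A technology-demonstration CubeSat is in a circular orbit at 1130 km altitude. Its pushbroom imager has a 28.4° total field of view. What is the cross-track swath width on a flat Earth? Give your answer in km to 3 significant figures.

572 km

Half-angle = 28.4°/2 = 14.2°.
Swath width ≈ 2h·tan(θ/2) = 2 × 1130 × tan(14.2°) = 571.9 km.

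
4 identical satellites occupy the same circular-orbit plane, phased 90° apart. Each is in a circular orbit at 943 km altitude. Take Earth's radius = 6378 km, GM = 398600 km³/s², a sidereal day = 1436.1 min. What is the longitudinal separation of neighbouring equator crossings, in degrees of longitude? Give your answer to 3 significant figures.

6.51°

Semi-major axis a = 6378 + 943 = 7321 km. Period T = 2π√(a³/μ) = 2π√(7321³/398600) = 6234.0 s = 103.90 min.
Single-satellite node shift = (6234.0/86166) × 360° = 26.05°.
With 4 satellites evenly phased, successive equator crossings are 26.05/4 = 6.511° apart.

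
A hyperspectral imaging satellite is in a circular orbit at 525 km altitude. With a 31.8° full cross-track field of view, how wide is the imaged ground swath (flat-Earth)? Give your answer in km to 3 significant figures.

Half-angle = 31.8°/2 = 15.9°.
Swath width ≈ 2h·tan(θ/2) = 2 × 525 × tan(15.9°) = 299.1 km.

299 km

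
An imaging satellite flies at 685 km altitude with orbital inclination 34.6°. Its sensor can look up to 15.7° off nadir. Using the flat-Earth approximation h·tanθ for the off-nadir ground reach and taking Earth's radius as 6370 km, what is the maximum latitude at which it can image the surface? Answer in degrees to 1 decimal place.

For a prograde orbit the ground track reaches latitude ±i = ±34.6°.
Sensor half-swath on the ground ≈ 685·tan(15.7°) = 193 km = 1.73° of latitude.
Maximum observable latitude ≈ 34.6 + 1.73 = 36.3°.

36.3°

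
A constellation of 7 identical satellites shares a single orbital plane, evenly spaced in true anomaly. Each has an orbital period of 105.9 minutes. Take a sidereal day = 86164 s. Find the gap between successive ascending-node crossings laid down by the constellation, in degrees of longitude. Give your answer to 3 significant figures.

T = 105.9 min = 6354.0 s.
Single-satellite node shift = (6354.0/86164) × 360° = 26.55°.
With 7 satellites evenly phased, successive equator crossings are 26.55/7 = 3.793° apart.

3.79°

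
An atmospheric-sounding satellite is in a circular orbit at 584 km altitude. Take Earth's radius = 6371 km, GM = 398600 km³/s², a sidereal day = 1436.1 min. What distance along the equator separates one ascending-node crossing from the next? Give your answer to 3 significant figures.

Semi-major axis a = 6371 + 584 = 6955 km. Period T = 2π√(a³/μ) = 2π√(6955³/398600) = 5772.4 s = 96.21 min.
During one orbit Earth rotates (5772.4 / 86166) × 360° = 24.12°.
At the equator that is 24.12° × (2π·6371/360) km/° = 24.12 × 111.2 = 2682 km.

2680 km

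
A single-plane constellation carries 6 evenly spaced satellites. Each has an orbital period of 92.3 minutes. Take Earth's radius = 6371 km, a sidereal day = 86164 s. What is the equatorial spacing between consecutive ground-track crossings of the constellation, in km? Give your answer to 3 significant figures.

429 km

T = 92.3 min = 5538.0 s.
Single-satellite node shift = (5538.0/86164) × 360° = 23.14°.
With 6 satellites evenly phased, successive equator crossings are 23.14/6 = 3.856° apart.
That is 3.856 × 111.2 = 429 km at the equator.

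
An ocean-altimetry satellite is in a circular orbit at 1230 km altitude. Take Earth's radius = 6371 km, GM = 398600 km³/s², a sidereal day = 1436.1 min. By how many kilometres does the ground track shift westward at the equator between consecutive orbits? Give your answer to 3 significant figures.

3060 km

Semi-major axis a = 6371 + 1230 = 7601 km. Period T = 2π√(a³/μ) = 2π√(7601³/398600) = 6595.0 s = 109.92 min.
During one orbit Earth rotates (6595.0 / 86166) × 360° = 27.55°.
At the equator that is 27.55° × (2π·6371/360) km/° = 27.55 × 111.2 = 3064 km.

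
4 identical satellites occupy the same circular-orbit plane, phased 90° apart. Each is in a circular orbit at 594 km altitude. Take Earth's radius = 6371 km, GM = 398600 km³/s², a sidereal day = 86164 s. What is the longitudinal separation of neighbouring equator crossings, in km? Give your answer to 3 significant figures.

Semi-major axis a = 6371 + 594 = 6965 km. Period T = 2π√(a³/μ) = 2π√(6965³/398600) = 5784.9 s = 96.41 min.
Single-satellite node shift = (5784.9/86164) × 360° = 24.17°.
With 4 satellites evenly phased, successive equator crossings are 24.17/4 = 6.042° apart.
That is 6.042 × 111.2 = 672 km at the equator.

672 km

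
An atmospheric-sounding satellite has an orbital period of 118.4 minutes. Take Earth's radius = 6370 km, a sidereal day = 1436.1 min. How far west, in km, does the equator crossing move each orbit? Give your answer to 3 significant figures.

T = 118.4 min = 7104.0 s.
During one orbit Earth rotates (7104.0 / 86166) × 360° = 29.68°.
At the equator that is 29.68° × (2π·6370/360) km/° = 29.68 × 111.2 = 3300 km.

3300 km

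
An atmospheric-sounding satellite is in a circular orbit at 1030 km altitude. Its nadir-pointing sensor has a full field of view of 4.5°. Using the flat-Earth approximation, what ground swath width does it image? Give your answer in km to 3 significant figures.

80.9 km

Half-angle = 4.5°/2 = 2.25°.
Swath width ≈ 2h·tan(θ/2) = 2 × 1030 × tan(2.25°) = 80.9 km.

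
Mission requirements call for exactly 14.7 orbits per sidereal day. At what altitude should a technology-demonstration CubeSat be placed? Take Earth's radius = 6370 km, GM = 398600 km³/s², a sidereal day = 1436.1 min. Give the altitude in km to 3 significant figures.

Required period T = 86166 / 14.7 = 5861.6 s.
From T = 2π√(a³/μ): a = (μ T²/4π²)^(1/3) = (398600 × 5861.6² / 4π²)^(1/3) = 7026 km.
Altitude h = a − R = 7026 − 6370 = 656 km.

656 km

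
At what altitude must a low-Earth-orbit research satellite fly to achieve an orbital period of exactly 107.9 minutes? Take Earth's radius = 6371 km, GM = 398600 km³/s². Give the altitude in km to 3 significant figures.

T = 107.9 min = 6474.0 s.
From T = 2π√(a³/μ): a = (μ T²/4π²)^(1/3) = (398600 × 6474.0² / 4π²)^(1/3) = 7508 km.
Altitude h = a − R = 7508 − 6371 = 1137 km.

1140 km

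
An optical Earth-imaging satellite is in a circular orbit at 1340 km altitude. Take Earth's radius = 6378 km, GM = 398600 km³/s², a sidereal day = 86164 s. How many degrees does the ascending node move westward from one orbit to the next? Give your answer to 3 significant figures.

Semi-major axis a = 6378 + 1340 = 7718 km. Period T = 2π√(a³/μ) = 2π√(7718³/398600) = 6747.9 s = 112.46 min.
During one orbit Earth rotates (6747.9 / 86164) × 360° = 28.19°.

28.2°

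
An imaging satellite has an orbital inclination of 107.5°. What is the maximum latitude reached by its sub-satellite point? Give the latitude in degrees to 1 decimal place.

Retrograde orbit: the ground track reaches ±(180° − i) = ±(180 − 107.5) = ±72.5°.

72.5°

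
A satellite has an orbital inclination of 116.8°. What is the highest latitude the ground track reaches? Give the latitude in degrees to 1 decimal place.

63.2°

Retrograde orbit: the ground track reaches ±(180° − i) = ±(180 − 116.8) = ±63.2°.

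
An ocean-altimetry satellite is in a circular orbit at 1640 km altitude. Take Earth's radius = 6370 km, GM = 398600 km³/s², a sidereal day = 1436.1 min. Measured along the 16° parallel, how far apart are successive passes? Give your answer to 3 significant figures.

3190 km

Semi-major axis a = 6370 + 1640 = 8010 km. Period T = 2π√(a³/μ) = 2π√(8010³/398600) = 7134.4 s = 118.91 min.
Node shift per orbit = (7134.4/86166) × 360° = 29.81°.
Equatorial spacing = 29.81 × 111.2 km/° = 3314 km.
At 16° latitude, spacing = 3314 × cos(16°) = 3186 km.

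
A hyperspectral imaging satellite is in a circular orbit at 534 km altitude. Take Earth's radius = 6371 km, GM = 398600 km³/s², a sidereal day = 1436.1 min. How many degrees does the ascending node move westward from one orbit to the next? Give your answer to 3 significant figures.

Semi-major axis a = 6371 + 534 = 6905 km. Period T = 2π√(a³/μ) = 2π√(6905³/398600) = 5710.3 s = 95.17 min.
During one orbit Earth rotates (5710.3 / 86166) × 360° = 23.86°.

23.9°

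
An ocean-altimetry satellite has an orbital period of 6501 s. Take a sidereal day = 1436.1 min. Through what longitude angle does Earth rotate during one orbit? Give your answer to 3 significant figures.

27.2°

During one orbit Earth rotates (6501.0 / 86166) × 360° = 27.16°.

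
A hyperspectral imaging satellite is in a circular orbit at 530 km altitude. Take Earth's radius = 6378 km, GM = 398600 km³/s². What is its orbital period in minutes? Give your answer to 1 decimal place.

95.2 min

Semi-major axis a = 6378 + 530 = 6908 km. Period T = 2π√(a³/μ) = 2π√(6908³/398600) = 5714.0 s = 95.23 min.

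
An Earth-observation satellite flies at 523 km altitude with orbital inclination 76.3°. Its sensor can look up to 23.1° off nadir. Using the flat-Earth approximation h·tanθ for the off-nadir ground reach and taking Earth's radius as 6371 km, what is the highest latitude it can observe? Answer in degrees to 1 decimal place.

For a prograde orbit the ground track reaches latitude ±i = ±76.3°.
Sensor half-swath on the ground ≈ 523·tan(23.1°) = 223 km = 2.01° of latitude.
Maximum observable latitude ≈ 76.3 + 2.01 = 78.3°.

78.3°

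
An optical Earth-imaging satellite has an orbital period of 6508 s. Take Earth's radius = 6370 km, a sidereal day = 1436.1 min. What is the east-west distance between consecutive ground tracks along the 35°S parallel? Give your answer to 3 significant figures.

Node shift per orbit = (6508.0/86166) × 360° = 27.19°.
Equatorial spacing = 27.19 × 111.2 km/° = 3023 km.
At 35° latitude, spacing = 3023 × cos(35°) = 2476 km.

2480 km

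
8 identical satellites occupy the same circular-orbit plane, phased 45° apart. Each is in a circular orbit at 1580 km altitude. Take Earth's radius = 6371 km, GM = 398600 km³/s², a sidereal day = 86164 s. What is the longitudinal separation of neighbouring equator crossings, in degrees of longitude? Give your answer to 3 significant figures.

Semi-major axis a = 6371 + 1580 = 7951 km. Period T = 2π√(a³/μ) = 2π√(7951³/398600) = 7055.8 s = 117.60 min.
Single-satellite node shift = (7055.8/86164) × 360° = 29.48°.
With 8 satellites evenly phased, successive equator crossings are 29.48/8 = 3.685° apart.

3.68°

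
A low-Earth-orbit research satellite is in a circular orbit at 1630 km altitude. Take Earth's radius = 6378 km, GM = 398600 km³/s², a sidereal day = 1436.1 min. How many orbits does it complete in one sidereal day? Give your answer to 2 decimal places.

Semi-major axis a = 6378 + 1630 = 8008 km. Period T = 2π√(a³/μ) = 2π√(8008³/398600) = 7131.8 s = 118.86 min.
Orbits per sidereal day = 86166 / 7131.8 = 12.082.

12.08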